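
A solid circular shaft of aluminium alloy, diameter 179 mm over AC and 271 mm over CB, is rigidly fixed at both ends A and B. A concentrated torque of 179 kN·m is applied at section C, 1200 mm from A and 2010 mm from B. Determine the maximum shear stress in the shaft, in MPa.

Compatibility: T_A·a/J_AC = T_B·b/J_CB with T_A + T_B = T₀.
J_AC = 1.01×10^-4 m⁴, J_CB = 5.30×10^-4 m⁴, so T_A = T₀·(J_AC/a)/((J_AC/a)+(J_CB/b)) = 43270 N·m, T_B = 135700 N·m.
τ in each portion: τ_AC = 3.84×10^7 Pa, τ_CB = 3.47×10^7 Pa; maximum is in AC.
τ_max = T_AC·r/J = 43270·0.0895/1.01×10^-4 = 3.843×10^7 Pa.

38.4 MPa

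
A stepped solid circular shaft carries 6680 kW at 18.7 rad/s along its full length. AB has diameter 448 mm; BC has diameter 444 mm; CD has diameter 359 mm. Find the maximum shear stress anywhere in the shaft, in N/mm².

39.3 N/mm²

ω = 18.7 rad/s, so T = P/ω = 6680×10³ / 18.70 = 357200 N·m.
Under the same torque, τ_max = 16T/(πd³) is largest where d is smallest — segment CD (d = 359 mm).
τ_max = 16·357200/(π·(0.359)³) = 3.932×10^7 Pa.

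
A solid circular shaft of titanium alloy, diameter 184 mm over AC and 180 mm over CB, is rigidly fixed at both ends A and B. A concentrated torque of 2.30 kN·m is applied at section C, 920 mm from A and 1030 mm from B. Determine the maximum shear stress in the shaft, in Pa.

1.03e6 Pa

Compatibility: T_A·a/J_AC = T_B·b/J_CB with T_A + T_B = T₀.
J_AC = 1.13×10^-4 m⁴, J_CB = 1.03×10^-4 m⁴, so T_A = T₀·(J_AC/a)/((J_AC/a)+(J_CB/b)) = 1265 N·m, T_B = 1035 N·m.
τ in each portion: τ_AC = 1.03×10^6 Pa, τ_CB = 9.04×10^5 Pa; maximum is in AC.
τ_max = T_AC·r/J = 1265·0.0920/1.13×10^-4 = 1.034×10^6 Pa.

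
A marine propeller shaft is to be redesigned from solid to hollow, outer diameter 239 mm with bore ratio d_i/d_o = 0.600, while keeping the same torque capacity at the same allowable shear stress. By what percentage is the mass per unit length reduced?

29.8 %

Equal τ_max and T ⇒ the solid shaft needs d_s³ = d_o³(1−k⁴), so d_s = 239·(1−0.600⁴)^(1/3) = 228.2 mm.
Area ratio A_h/A_s = d_o²(1−k²)/d_s² = (1−k²)/(1−k⁴)^(2/3) = 0.7020.
Mass saving = 1 − 0.7020 = 29.8 %.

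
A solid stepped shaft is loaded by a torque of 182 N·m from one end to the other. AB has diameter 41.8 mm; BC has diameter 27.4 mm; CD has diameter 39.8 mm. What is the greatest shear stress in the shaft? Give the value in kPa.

45100 kPa

Under the same torque, τ_max = 16T/(πd³) is largest where d is smallest — segment BC (d = 27.4 mm).
τ_max = 16·182.0/(π·(0.0274)³) = 4.506×10^7 Pa.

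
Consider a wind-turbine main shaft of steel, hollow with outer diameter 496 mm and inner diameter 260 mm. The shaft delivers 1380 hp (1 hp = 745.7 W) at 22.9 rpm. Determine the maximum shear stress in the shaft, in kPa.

19400 kPa

ω = 2π·22.9/60 = 2.398 rad/s, so T = P/ω = 1380×745.7 / 2.398 = 429100 N·m.
J = π(d_o⁴ − d_i⁴)/32 = π(0.496⁴ − 0.260⁴)/32 = 5.493×10^-3 m⁴.
τ_max = T·r/J = 429100 × 0.248 / 5.493×10^-3 = 1.937×10^7 Pa.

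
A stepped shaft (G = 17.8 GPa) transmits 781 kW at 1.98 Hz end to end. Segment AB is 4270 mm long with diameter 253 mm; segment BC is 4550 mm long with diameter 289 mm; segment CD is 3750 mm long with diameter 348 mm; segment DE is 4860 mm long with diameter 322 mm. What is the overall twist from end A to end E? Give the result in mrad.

ω = 2π·1.98 = 12.44 rad/s, so T = P/ω = 781×10³ / 12.44 = 62780 N·m.
J_AB = π(0.253)⁴/32 = 4.02×10^-4 m⁴; J_BC = π(0.289)⁴/32 = 6.85×10^-4 m⁴; J_CD = π(0.348)⁴/32 = 1.44×10^-3 m⁴; J_DE = π(0.322)⁴/32 = 1.06×10^-3 m⁴.
θ = (T/G)·Σ L_i/J_i = (62780/17.8×10⁹)·(4.27/4.02×10^-4 + 4.55/6.85×10^-4 + 3.75/1.44×10^-3 + 4.86/1.06×10^-3) = 0.08630 rad.

86.3 mrad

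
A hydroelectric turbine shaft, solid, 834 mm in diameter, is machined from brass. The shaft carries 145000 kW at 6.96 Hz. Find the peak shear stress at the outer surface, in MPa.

ω = 2π·6.96 = 43.73 rad/s, so T = P/ω = 145000×10³ / 43.73 = 3.316e6 N·m.
J = πd⁴/32 = π(0.834)⁴/32 = 0.04750 m⁴.
τ_max = T·r/J = 3.316e6 × 0.417 / 0.04750 = 2.911×10^7 Pa.

29.1 MPa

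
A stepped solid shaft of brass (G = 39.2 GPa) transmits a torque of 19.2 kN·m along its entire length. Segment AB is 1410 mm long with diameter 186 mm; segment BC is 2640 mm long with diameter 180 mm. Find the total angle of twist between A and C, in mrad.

18.4 mrad

J_AB = π(0.186)⁴/32 = 1.18×10^-4 m⁴; J_BC = π(0.180)⁴/32 = 1.03×10^-4 m⁴.
θ = (T/G)·Σ L_i/J_i = (19200/39.2×10⁹)·(1.41/1.18×10^-4 + 2.64/1.03×10^-4) = 0.01842 rad.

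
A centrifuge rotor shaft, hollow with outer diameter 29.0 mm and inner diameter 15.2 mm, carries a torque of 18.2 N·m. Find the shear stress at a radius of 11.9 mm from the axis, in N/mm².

J = π(d_o⁴ − d_i⁴)/32 = π(0.0290⁴ − 0.0152⁴)/32 = 6.420×10^-8 m⁴.
Shear stress varies linearly with radius: τ = T·r/J = 18.20 × 0.0119 / 6.420×10^-8 = 3.374×10^6 Pa.

3.37 N/mm²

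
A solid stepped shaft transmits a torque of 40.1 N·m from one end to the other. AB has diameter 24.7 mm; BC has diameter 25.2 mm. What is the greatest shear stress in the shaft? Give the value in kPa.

Under the same torque, τ_max = 16T/(πd³) is largest where d is smallest — segment AB (d = 24.7 mm).
τ_max = 16·40.10/(π·(0.0247)³) = 1.355×10^7 Pa.

13600 kPa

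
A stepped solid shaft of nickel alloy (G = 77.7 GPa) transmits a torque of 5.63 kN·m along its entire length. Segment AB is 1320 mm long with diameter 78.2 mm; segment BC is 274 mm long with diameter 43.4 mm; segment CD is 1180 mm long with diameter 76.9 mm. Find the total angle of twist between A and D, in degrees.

J_AB = π(0.0782)⁴/32 = 3.67×10^-6 m⁴; J_BC = π(0.0434)⁴/32 = 3.48×10^-7 m⁴; J_CD = π(0.0769)⁴/32 = 3.43×10^-6 m⁴.
θ = (T/G)·Σ L_i/J_i = (5630/77.7×10⁹)·(1.32/3.67×10^-6 + 0.274/3.48×10^-7 + 1.18/3.43×10^-6) = 0.1080 rad.

6.19°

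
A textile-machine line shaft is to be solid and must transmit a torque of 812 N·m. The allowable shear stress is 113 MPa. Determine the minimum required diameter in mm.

For a solid shaft τ_max = 16T/(πd³), so d = (16T/(π τ_allow))^(1/3) = (16·812.0/(π·1.13×10^8))^(1/3) = 0.03320 m.

33.2 mm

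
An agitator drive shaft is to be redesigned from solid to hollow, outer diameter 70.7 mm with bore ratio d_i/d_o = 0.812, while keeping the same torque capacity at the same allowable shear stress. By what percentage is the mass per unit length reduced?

Equal τ_max and T ⇒ the solid shaft needs d_s³ = d_o³(1−k⁴), so d_s = 70.7·(1−0.812⁴)^(1/3) = 58.46 mm.
Area ratio A_h/A_s = d_o²(1−k²)/d_s² = (1−k²)/(1−k⁴)^(2/3) = 0.4983.
Mass saving = 1 − 0.4983 = 50.2 %.

50.2 %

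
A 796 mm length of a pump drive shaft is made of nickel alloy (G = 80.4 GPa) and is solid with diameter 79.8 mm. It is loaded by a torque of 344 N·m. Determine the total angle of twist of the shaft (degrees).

J = πd⁴/32 = π(0.0798)⁴/32 = 3.981×10^-6 m⁴.
θ = T·L/(G·J) = 344.0 × 0.796 / (80.4×10⁹ × 3.981×10^-6) = 8.555×10^-4 rad.

0.0490°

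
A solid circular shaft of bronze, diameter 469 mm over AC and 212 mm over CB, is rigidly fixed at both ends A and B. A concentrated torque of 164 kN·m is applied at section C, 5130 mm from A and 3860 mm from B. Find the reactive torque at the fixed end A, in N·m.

155000 N·m

Compatibility: T_A·a/J_AC = T_B·b/J_CB with T_A + T_B = T₀.
J_AC = 4.75×10^-3 m⁴, J_CB = 1.98×10^-4 m⁴, so T_A = T₀·(J_AC/a)/((J_AC/a)+(J_CB/b)) = 155400 N·m, T_B = 8621 N·m.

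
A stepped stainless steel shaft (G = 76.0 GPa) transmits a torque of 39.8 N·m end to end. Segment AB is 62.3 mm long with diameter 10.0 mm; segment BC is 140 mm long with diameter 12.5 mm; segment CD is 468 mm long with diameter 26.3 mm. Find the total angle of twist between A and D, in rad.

0.0690 rad

J_AB = π(0.0100)⁴/32 = 9.82×10^-10 m⁴; J_BC = π(0.0125)⁴/32 = 2.40×10^-9 m⁴; J_CD = π(0.0263)⁴/32 = 4.70×10^-8 m⁴.
θ = (T/G)·Σ L_i/J_i = (39.80/76.0×10⁹)·(0.0623/9.82×10^-10 + 0.140/2.40×10^-9 + 0.468/4.70×10^-8) = 0.06904 rad.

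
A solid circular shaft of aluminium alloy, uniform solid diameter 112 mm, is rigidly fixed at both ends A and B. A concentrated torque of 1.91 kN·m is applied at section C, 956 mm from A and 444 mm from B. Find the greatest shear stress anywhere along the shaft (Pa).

4.73e6 Pa

With uniform GJ and both ends fixed, compatibility θ_AC = θ_CB gives T_A·a = T_B·b, together with T_A + T_B = T₀.
T_A = T₀·b/(a+b) = 1910·444/1400 = 605.7 N·m; T_B = 1304 N·m.
τ in each portion: τ_AC = 2.20×10^6 Pa, τ_CB = 4.73×10^6 Pa; maximum is in CB.
τ_max = T_CB·r/J = 1304·0.0560/1.54×10^-5 = 4.728×10^6 Pa.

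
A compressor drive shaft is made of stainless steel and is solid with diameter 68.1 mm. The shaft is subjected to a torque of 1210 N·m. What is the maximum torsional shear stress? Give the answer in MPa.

19.5 MPa

J = πd⁴/32 = π(0.0681)⁴/32 = 2.111×10^-6 m⁴.
τ_max = T·r/J = 1210 × 0.0340 / 2.111×10^-6 = 1.951×10^7 Pa.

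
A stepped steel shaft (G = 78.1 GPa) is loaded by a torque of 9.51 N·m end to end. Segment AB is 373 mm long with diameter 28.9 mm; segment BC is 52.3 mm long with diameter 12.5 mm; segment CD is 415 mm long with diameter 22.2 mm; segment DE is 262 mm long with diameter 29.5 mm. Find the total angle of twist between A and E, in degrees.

0.336°

J_AB = π(0.0289)⁴/32 = 6.85×10^-8 m⁴; J_BC = π(0.0125)⁴/32 = 2.40×10^-9 m⁴; J_CD = π(0.0222)⁴/32 = 2.38×10^-8 m⁴; J_DE = π(0.0295)⁴/32 = 7.44×10^-8 m⁴.
θ = (T/G)·Σ L_i/J_i = (9.510/78.1×10⁹)·(0.373/6.85×10^-8 + 0.0523/2.40×10^-9 + 0.415/2.38×10^-8 + 0.262/7.44×10^-8) = 5.868×10^-3 rad.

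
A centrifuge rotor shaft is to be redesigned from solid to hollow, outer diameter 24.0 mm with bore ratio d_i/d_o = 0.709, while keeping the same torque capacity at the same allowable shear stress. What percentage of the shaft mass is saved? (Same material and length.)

Equal τ_max and T ⇒ the solid shaft needs d_s³ = d_o³(1−k⁴), so d_s = 24.0·(1−0.709⁴)^(1/3) = 21.78 mm.
Area ratio A_h/A_s = d_o²(1−k²)/d_s² = (1−k²)/(1−k⁴)^(2/3) = 0.6039.
Mass saving = 1 − 0.6039 = 39.6 %.

39.6 %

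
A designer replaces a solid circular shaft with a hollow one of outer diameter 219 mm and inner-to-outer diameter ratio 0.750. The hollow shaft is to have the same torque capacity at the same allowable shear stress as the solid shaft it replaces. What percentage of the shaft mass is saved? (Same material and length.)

Equal τ_max and T ⇒ the solid shaft needs d_s³ = d_o³(1−k⁴), so d_s = 219·(1−0.750⁴)^(1/3) = 192.9 mm.
Area ratio A_h/A_s = d_o²(1−k²)/d_s² = (1−k²)/(1−k⁴)^(2/3) = 0.5638.
Mass saving = 1 − 0.5638 = 43.6 %.

43.6 %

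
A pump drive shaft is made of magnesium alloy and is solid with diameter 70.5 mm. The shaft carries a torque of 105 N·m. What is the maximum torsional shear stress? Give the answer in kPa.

J = πd⁴/32 = π(0.0705)⁴/32 = 2.425×10^-6 m⁴.
τ_max = T·r/J = 105.0 × 0.0352 / 2.425×10^-6 = 1.526×10^6 Pa.

1530 kPa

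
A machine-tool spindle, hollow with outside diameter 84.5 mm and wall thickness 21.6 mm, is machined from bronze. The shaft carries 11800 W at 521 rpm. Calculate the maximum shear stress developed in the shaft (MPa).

ω = 2π·521/60 = 54.56 rad/s, so T = P/ω = 11800 / 54.56 = 216.3 N·m.
J = π(d_o⁴ − d_i⁴)/32 = π(0.0845⁴ − 0.0413⁴)/32 = 4.720×10^-6 m⁴.
τ_max = T·r/J = 216.3 × 0.0423 / 4.720×10^-6 = 1.936×10^6 Pa.

1.94 MPa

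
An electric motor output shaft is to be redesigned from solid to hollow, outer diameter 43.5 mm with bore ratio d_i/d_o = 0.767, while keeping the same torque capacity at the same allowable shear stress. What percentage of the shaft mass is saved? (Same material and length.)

45.4 %

Equal τ_max and T ⇒ the solid shaft needs d_s³ = d_o³(1−k⁴), so d_s = 43.5·(1−0.767⁴)^(1/3) = 37.76 mm.
Area ratio A_h/A_s = d_o²(1−k²)/d_s² = (1−k²)/(1−k⁴)^(2/3) = 0.5465.
Mass saving = 1 − 0.5465 = 45.4 %.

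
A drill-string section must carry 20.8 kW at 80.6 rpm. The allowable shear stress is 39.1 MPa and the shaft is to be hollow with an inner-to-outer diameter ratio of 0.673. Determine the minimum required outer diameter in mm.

ω = 2π·80.6/60 = 8.440 rad/s, so T = P/ω = 20.8×10³ / 8.440 = 2464 N·m.
For a hollow shaft with d_i/d_o = 0.673: τ_max = 16T/(π d_o³ (1−k⁴)), so d_o = [16T/(π τ_allow (1−k⁴))]^(1/3) = [16·2464/(π·3.91×10^7·0.7949)]^(1/3) = 0.07392 m.

73.9 mm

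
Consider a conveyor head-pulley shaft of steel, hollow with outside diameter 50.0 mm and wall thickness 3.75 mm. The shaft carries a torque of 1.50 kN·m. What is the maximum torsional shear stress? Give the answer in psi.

J = π(d_o⁴ − d_i⁴)/32 = π(0.0500⁴ − 0.0425⁴)/32 = 2.933×10^-7 m⁴.
τ_max = T·r/J = 1500 × 0.0250 / 2.933×10^-7 = 1.279×10^8 Pa.

18500 psi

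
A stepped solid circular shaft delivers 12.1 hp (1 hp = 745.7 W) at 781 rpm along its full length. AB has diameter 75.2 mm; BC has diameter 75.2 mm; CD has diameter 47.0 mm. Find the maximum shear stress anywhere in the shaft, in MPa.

ω = 2π·781/60 = 81.79 rad/s, so T = P/ω = 12.1×745.7 / 81.79 = 110.3 N·m.
Under the same torque, τ_max = 16T/(πd³) is largest where d is smallest — segment CD (d = 47.0 mm).
τ_max = 16·110.3/(π·(0.0470)³) = 5.412×10^6 Pa.

5.41 MPa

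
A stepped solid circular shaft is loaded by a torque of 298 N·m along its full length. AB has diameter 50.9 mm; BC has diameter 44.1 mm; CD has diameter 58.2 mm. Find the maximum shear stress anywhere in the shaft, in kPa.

17700 kPa

Under the same torque, τ_max = 16T/(πd³) is largest where d is smallest — segment BC (d = 44.1 mm).
τ_max = 16·298.0/(π·(0.0441)³) = 1.770×10^7 Pa.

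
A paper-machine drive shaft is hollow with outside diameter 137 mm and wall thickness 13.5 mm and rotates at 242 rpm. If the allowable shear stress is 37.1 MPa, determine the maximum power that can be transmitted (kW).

277 kW

J = π(d_o⁴ − d_i⁴)/32 = π(0.137⁴ − 0.110⁴)/32 = 2.021×10^-5 m⁴.
T_max = τ_allow·J/r = 3.71×10^7 × 2.021×10^-5 / 0.0685 = 10950 N·m.
ω = 2π·242/60 = 25.34 rad/s, so P_max = T_max·ω = 2.774×10^5 W.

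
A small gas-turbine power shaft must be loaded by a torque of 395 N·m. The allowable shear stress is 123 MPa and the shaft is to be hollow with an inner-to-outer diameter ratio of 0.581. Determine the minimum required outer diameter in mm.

For a hollow shaft with d_i/d_o = 0.581: τ_max = 16T/(π d_o³ (1−k⁴)), so d_o = [16T/(π τ_allow (1−k⁴))]^(1/3) = [16·395.0/(π·1.23×10^8·0.8861)]^(1/3) = 0.02643 m.

26.4 mm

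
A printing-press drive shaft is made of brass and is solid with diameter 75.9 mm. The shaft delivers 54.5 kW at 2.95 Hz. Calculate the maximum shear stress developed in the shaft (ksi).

ω = 2π·2.95 = 18.54 rad/s, so T = P/ω = 54.5×10³ / 18.54 = 2940 N·m.
J = πd⁴/32 = π(0.0759)⁴/32 = 3.258×10^-6 m⁴.
τ_max = T·r/J = 2940 × 0.0380 / 3.258×10^-6 = 3.425×10^7 Pa.

4.97 ksi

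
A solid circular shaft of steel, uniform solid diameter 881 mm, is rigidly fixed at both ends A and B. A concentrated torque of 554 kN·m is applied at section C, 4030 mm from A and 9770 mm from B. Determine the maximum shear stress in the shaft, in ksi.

0.424 ksi

With uniform GJ and both ends fixed, compatibility θ_AC = θ_CB gives T_A·a = T_B·b, together with T_A + T_B = T₀.
T_A = T₀·b/(a+b) = 554000·9770/13800 = 392200 N·m; T_B = 161800 N·m.
τ in each portion: τ_AC = 2.92×10^6 Pa, τ_CB = 1.20×10^6 Pa; maximum is in AC.
τ_max = T_AC·r/J = 392200·0.441/0.0591 = 2.921×10^6 Pa.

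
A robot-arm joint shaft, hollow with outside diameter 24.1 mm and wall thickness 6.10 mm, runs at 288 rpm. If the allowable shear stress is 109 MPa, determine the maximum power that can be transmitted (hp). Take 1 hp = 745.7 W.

J = π(d_o⁴ − d_i⁴)/32 = π(0.0241⁴ − 0.0119⁴)/32 = 3.115×10^-8 m⁴.
T_max = τ_allow·J/r = 1.09×10^8 × 3.115×10^-8 / 0.0120 = 281.8 N·m.
ω = 2π·288/60 = 30.16 rad/s, so P_max = T_max·ω = 8498 W.

11.4 hp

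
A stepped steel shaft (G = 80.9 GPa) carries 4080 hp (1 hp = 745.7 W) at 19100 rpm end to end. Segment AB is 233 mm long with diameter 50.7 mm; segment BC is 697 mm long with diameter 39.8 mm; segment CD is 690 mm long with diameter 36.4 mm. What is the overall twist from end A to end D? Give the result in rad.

0.135 rad

ω = 2π·19100/60 = 2000 rad/s, so T = P/ω = 4080×745.7 / 2000 = 1521 N·m.
J_AB = π(0.0507)⁴/32 = 6.49×10^-7 m⁴; J_BC = π(0.0398)⁴/32 = 2.46×10^-7 m⁴; J_CD = π(0.0364)⁴/32 = 1.72×10^-7 m⁴.
θ = (T/G)·Σ L_i/J_i = (1521/80.9×10⁹)·(0.233/6.49×10^-7 + 0.697/2.46×10^-7 + 0.690/1.72×10^-7) = 0.1352 rad.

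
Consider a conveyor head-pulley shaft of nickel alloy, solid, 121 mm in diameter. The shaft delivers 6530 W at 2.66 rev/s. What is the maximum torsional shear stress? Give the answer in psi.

ω = 2π·2.66 = 16.71 rad/s, so T = P/ω = 6530 / 16.71 = 390.7 N·m.
J = πd⁴/32 = π(0.121)⁴/32 = 2.104×10^-5 m⁴.
τ_max = T·r/J = 390.7 × 0.0605 / 2.104×10^-5 = 1.123×10^6 Pa.

163 psi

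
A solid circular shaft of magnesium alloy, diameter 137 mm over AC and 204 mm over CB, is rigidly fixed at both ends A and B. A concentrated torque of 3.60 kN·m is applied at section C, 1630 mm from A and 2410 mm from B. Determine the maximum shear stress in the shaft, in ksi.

Compatibility: T_A·a/J_AC = T_B·b/J_CB with T_A + T_B = T₀.
J_AC = 3.46×10^-5 m⁴, J_CB = 1.70×10^-4 m⁴, so T_A = T₀·(J_AC/a)/((J_AC/a)+(J_CB/b)) = 832.3 N·m, T_B = 2768 N·m.
τ in each portion: τ_AC = 1.65×10^6 Pa, τ_CB = 1.66×10^6 Pa; maximum is in CB.
τ_max = T_CB·r/J = 2768·0.102/1.70×10^-4 = 1.660×10^6 Pa.

0.241 ksi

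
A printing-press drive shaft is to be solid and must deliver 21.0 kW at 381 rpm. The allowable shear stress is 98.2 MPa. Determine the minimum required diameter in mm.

ω = 2π·381/60 = 39.90 rad/s, so T = P/ω = 21.0×10³ / 39.90 = 526.3 N·m.
For a solid shaft τ_max = 16T/(πd³), so d = (16T/(π τ_allow))^(1/3) = (16·526.3/(π·9.82×10^7))^(1/3) = 0.03011 m.

30.1 mm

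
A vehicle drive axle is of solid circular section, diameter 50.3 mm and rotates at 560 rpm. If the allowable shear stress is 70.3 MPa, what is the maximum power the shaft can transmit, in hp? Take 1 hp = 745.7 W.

138 hp

J = πd⁴/32 = π(0.0503)⁴/32 = 6.285×10^-7 m⁴.
T_max = τ_allow·J/r = 7.03×10^7 × 6.285×10^-7 / 0.0251 = 1757 N·m.
ω = 2π·560/60 = 58.64 rad/s, so P_max = T_max·ω = 1.030×10^5 W.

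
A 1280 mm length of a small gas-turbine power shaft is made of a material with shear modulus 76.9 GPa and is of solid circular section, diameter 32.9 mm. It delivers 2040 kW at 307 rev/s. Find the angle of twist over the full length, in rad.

0.153 rad

ω = 2π·307 = 1929 rad/s, so T = P/ω = 2040×10³ / 1929 = 1058 N·m.
J = πd⁴/32 = π(0.0329)⁴/32 = 1.150×10^-7 m⁴.
θ = T·L/(G·J) = 1058 × 1.28 / (76.9×10⁹ × 1.150×10^-7) = 0.1530 rad.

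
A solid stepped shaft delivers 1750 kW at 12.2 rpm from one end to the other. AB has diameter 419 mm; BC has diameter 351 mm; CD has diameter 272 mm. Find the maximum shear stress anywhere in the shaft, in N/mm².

347 N/mm²

ω = 2π·12.2/60 = 1.278 rad/s, so T = P/ω = 1750×10³ / 1.278 = 1.370e6 N·m.
Under the same torque, τ_max = 16T/(πd³) is largest where d is smallest — segment CD (d = 272 mm).
τ_max = 16·1.370e6/(π·(0.272)³) = 3.467×10^8 Pa.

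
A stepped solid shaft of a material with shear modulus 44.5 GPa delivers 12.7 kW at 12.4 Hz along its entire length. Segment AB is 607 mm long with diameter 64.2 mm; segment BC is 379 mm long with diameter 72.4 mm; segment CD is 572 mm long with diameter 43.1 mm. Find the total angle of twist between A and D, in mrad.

8.03 mrad

ω = 2π·12.4 = 77.91 rad/s, so T = P/ω = 12.7×10³ / 77.91 = 163.0 N·m.
J_AB = π(0.0642)⁴/32 = 1.67×10^-6 m⁴; J_BC = π(0.0724)⁴/32 = 2.70×10^-6 m⁴; J_CD = π(0.0431)⁴/32 = 3.39×10^-7 m⁴.
θ = (T/G)·Σ L_i/J_i = (163.0/44.5×10⁹)·(0.607/1.67×10^-6 + 0.379/2.70×10^-6 + 0.572/3.39×10^-7) = 8.033×10^-3 rad.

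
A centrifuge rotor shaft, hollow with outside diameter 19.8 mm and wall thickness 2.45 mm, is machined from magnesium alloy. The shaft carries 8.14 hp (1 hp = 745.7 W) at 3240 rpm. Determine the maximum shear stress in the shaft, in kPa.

17300 kPa

ω = 2π·3240/60 = 339.3 rad/s, so T = P/ω = 8.14×745.7 / 339.3 = 17.89 N·m.
J = π(d_o⁴ − d_i⁴)/32 = π(0.0198⁴ − 0.0149⁴)/32 = 1.025×10^-8 m⁴.
τ_max = T·r/J = 17.89 × 0.00990 / 1.025×10^-8 = 1.728×10^7 Pa.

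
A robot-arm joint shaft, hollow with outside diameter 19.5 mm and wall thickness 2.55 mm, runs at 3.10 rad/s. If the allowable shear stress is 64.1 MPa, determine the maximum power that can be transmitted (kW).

J = π(d_o⁴ − d_i⁴)/32 = π(0.0195⁴ − 0.0144⁴)/32 = 9.974×10^-9 m⁴.
T_max = τ_allow·J/r = 6.41×10^7 × 9.974×10^-9 / 0.00975 = 65.57 N·m.
ω = 3.10 rad/s, so P_max = T_max·ω = 203.3 W.

0.203 kW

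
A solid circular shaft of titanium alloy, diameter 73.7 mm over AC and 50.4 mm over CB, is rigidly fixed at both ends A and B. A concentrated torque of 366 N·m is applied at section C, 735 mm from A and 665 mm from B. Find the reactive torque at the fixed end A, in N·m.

Compatibility: T_A·a/J_AC = T_B·b/J_CB with T_A + T_B = T₀.
J_AC = 2.90×10^-6 m⁴, J_CB = 6.33×10^-7 m⁴, so T_A = T₀·(J_AC/a)/((J_AC/a)+(J_CB/b)) = 294.8 N·m, T_B = 71.25 N·m.

295 N·m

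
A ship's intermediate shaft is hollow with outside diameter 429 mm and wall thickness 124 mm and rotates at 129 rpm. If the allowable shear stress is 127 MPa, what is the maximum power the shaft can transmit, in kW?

25800 kW

J = π(d_o⁴ − d_i⁴)/32 = π(0.429⁴ − 0.181⁴)/32 = 3.220×10^-3 m⁴.
T_max = τ_allow·J/r = 1.27×10^8 × 3.220×10^-3 / 0.214 = 1.906e6 N·m.
ω = 2π·129/60 = 13.51 rad/s, so P_max = T_max·ω = 2.575×10^7 W.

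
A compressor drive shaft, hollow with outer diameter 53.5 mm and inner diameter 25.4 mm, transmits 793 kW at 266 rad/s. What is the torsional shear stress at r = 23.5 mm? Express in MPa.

ω = 266 rad/s, so T = P/ω = 793×10³ / 266.0 = 2981 N·m.
J = π(d_o⁴ − d_i⁴)/32 = π(0.0535⁴ − 0.0254⁴)/32 = 7.634×10^-7 m⁴.
Shear stress varies linearly with radius: τ = T·r/J = 2981 × 0.0235 / 7.634×10^-7 = 9.177×10^7 Pa.

91.8 MPa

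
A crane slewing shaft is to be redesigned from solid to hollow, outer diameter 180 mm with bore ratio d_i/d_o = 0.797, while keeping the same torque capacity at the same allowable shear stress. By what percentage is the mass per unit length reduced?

48.5 %

Equal τ_max and T ⇒ the solid shaft needs d_s³ = d_o³(1−k⁴), so d_s = 180·(1−0.797⁴)^(1/3) = 151.5 mm.
Area ratio A_h/A_s = d_o²(1−k²)/d_s² = (1−k²)/(1−k⁴)^(2/3) = 0.5148.
Mass saving = 1 − 0.5148 = 48.5 %.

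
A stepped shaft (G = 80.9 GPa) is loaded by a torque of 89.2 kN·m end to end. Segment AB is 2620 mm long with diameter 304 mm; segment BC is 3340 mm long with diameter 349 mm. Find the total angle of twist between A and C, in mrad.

5.97 mrad

J_AB = π(0.304)⁴/32 = 8.38×10^-4 m⁴; J_BC = π(0.349)⁴/32 = 1.46×10^-3 m⁴.
θ = (T/G)·Σ L_i/J_i = (89200/80.9×10⁹)·(2.62/8.38×10^-4 + 3.34/1.46×10^-3) = 5.974×10^-3 rad.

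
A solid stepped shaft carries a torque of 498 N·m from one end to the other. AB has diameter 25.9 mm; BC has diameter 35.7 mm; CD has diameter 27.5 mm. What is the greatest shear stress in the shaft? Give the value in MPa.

146 MPa

Under the same torque, τ_max = 16T/(πd³) is largest where d is smallest — segment AB (d = 25.9 mm).
τ_max = 16·498.0/(π·(0.0259)³) = 1.460×10^8 Pa.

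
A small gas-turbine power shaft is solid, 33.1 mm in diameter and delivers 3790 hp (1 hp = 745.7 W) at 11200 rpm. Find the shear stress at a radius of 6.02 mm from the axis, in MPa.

123 MPa

ω = 2π·11200/60 = 1173 rad/s, so T = P/ω = 3790×745.7 / 1173 = 2410 N·m.
J = πd⁴/32 = π(0.0331)⁴/32 = 1.178×10^-7 m⁴.
Shear stress varies linearly with radius: τ = T·r/J = 2410 × 0.00602 / 1.178×10^-7 = 1.231×10^8 Pa.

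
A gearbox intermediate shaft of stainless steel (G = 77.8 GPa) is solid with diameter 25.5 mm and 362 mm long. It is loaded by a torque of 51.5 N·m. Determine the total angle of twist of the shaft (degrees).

J = πd⁴/32 = π(0.0255)⁴/32 = 4.151×10^-8 m⁴.
θ = T·L/(G·J) = 51.50 × 0.362 / (77.8×10⁹ × 4.151×10^-8) = 5.773×10^-3 rad.

0.331°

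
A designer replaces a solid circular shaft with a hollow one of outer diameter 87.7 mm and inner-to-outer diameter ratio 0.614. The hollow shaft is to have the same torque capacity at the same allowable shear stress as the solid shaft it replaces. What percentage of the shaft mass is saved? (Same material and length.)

31.0 %

Equal τ_max and T ⇒ the solid shaft needs d_s³ = d_o³(1−k⁴), so d_s = 87.7·(1−0.614⁴)^(1/3) = 83.33 mm.
Area ratio A_h/A_s = d_o²(1−k²)/d_s² = (1−k²)/(1−k⁴)^(2/3) = 0.6900.
Mass saving = 1 − 0.6900 = 31.0 %.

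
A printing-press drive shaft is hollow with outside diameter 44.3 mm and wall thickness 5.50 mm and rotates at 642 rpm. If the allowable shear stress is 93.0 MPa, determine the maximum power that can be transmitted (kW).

J = π(d_o⁴ − d_i⁴)/32 = π(0.0443⁴ − 0.0333⁴)/32 = 2.574×10^-7 m⁴.
T_max = τ_allow·J/r = 9.30×10^7 × 2.574×10^-7 / 0.0221 = 1081 N·m.
ω = 2π·642/60 = 67.23 rad/s, so P_max = T_max·ω = 7.265×10^4 W.

72.7 kW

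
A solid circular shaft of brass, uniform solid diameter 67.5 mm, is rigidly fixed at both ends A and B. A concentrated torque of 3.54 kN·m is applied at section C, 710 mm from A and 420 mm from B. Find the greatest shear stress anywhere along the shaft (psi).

With uniform GJ and both ends fixed, compatibility θ_AC = θ_CB gives T_A·a = T_B·b, together with T_A + T_B = T₀.
T_A = T₀·b/(a+b) = 3540·420/1130 = 1316 N·m; T_B = 2224 N·m.
τ in each portion: τ_AC = 2.18×10^7 Pa, τ_CB = 3.68×10^7 Pa; maximum is in CB.
τ_max = T_CB·r/J = 2224·0.0338/2.04×10^-6 = 3.683×10^7 Pa.

5340 psi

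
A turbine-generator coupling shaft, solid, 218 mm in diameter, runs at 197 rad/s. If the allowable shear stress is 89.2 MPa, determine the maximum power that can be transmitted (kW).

J = πd⁴/32 = π(0.218)⁴/32 = 2.217×10^-4 m⁴.
T_max = τ_allow·J/r = 8.92×10^7 × 2.217×10^-4 / 0.109 = 181500 N·m.
ω = 197 rad/s, so P_max = T_max·ω = 3.575×10^7 W.

35700 kW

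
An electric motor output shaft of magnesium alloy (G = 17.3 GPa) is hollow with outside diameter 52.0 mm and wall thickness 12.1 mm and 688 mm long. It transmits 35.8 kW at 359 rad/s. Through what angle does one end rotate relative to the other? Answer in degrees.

ω = 359 rad/s, so T = P/ω = 35.8×10³ / 359.0 = 99.72 N·m.
J = π(d_o⁴ − d_i⁴)/32 = π(0.0520⁴ − 0.0278⁴)/32 = 6.592×10^-7 m⁴.
θ = T·L/(G·J) = 99.72 × 0.688 / (17.3×10⁹ × 6.592×10^-7) = 6.016×10^-3 rad.

0.345°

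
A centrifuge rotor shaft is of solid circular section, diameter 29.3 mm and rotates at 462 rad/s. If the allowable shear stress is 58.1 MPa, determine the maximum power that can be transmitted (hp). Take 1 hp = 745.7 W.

J = πd⁴/32 = π(0.0293)⁴/32 = 7.236×10^-8 m⁴.
T_max = τ_allow·J/r = 5.81×10^7 × 7.236×10^-8 / 0.0146 = 287.0 N·m.
ω = 462 rad/s, so P_max = T_max·ω = 1.326×10^5 W.

178 hp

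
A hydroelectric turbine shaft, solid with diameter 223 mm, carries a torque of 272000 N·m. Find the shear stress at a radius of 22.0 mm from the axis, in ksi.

3.57 ksi

J = πd⁴/32 = π(0.223)⁴/32 = 2.428×10^-4 m⁴.
Shear stress varies linearly with radius: τ = T·r/J = 272000 × 0.0220 / 2.428×10^-4 = 2.465×10^7 Pa.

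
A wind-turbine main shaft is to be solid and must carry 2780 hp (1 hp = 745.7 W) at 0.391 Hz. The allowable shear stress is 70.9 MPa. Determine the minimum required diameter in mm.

ω = 2π·0.391 = 2.457 rad/s, so T = P/ω = 2780×745.7 / 2.457 = 843800 N·m.
For a solid shaft τ_max = 16T/(πd³), so d = (16T/(π τ_allow))^(1/3) = (16·843800/(π·7.09×10^7))^(1/3) = 0.3928 m.

393 mm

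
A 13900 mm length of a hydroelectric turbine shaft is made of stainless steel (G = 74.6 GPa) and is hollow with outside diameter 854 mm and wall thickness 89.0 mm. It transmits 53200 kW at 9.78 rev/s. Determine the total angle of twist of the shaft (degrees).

ω = 2π·9.78 = 61.45 rad/s, so T = P/ω = 53200×10³ / 61.45 = 865800 N·m.
J = π(d_o⁴ − d_i⁴)/32 = π(0.854⁴ − 0.676⁴)/32 = 0.03172 m⁴.
θ = T·L/(G·J) = 865800 × 13.9 / (74.6×10⁹ × 0.03172) = 5.086×10^-3 rad.

0.291°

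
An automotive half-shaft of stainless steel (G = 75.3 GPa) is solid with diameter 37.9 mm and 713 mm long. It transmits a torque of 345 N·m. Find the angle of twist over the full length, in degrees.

J = πd⁴/32 = π(0.0379)⁴/32 = 2.026×10^-7 m⁴.
θ = T·L/(G·J) = 345.0 × 0.713 / (75.3×10⁹ × 2.026×10^-7) = 0.01613 rad.

0.924°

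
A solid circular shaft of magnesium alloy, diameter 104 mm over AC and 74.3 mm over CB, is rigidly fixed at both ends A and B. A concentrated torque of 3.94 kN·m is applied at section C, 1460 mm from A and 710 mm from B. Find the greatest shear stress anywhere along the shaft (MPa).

17.1 MPa

Compatibility: T_A·a/J_AC = T_B·b/J_CB with T_A + T_B = T₀.
J_AC = 1.15×10^-5 m⁴, J_CB = 2.99×10^-6 m⁴, so T_A = T₀·(J_AC/a)/((J_AC/a)+(J_CB/b)) = 2566 N·m, T_B = 1374 N·m.
τ in each portion: τ_AC = 1.16×10^7 Pa, τ_CB = 1.71×10^7 Pa; maximum is in CB.
τ_max = T_CB·r/J = 1374·0.0371/2.99×10^-6 = 1.707×10^7 Pa.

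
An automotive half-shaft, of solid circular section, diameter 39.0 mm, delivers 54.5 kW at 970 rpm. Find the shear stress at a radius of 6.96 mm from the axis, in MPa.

ω = 2π·970/60 = 101.6 rad/s, so T = P/ω = 54.5×10³ / 101.6 = 536.5 N·m.
J = πd⁴/32 = π(0.0390)⁴/32 = 2.271×10^-7 m⁴.
Shear stress varies linearly with radius: τ = T·r/J = 536.5 × 0.00696 / 2.271×10^-7 = 1.644×10^7 Pa.

16.4 MPa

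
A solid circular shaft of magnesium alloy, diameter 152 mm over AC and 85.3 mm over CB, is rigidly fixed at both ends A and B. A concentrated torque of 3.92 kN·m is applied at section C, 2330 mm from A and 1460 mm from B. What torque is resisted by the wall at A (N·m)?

3380 N·m

Compatibility: T_A·a/J_AC = T_B·b/J_CB with T_A + T_B = T₀.
J_AC = 5.24×10^-5 m⁴, J_CB = 5.20×10^-6 m⁴, so T_A = T₀·(J_AC/a)/((J_AC/a)+(J_CB/b)) = 3384 N·m, T_B = 535.7 N·m.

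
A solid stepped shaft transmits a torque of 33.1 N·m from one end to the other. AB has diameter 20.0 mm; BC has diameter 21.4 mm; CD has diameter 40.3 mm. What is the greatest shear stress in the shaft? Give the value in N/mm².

Under the same torque, τ_max = 16T/(πd³) is largest where d is smallest — segment AB (d = 20.0 mm).
τ_max = 16·33.10/(π·(0.0200)³) = 2.107×10^7 Pa.

21.1 N/mm²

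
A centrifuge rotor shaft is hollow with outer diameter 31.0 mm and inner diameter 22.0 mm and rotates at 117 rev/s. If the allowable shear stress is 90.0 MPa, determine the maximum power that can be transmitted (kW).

J = π(d_o⁴ − d_i⁴)/32 = π(0.0310⁴ − 0.0220⁴)/32 = 6.767×10^-8 m⁴.
T_max = τ_allow·J/r = 9.00×10^7 × 6.767×10^-8 / 0.0155 = 392.9 N·m.
ω = 2π·117 = 735.1 rad/s, so P_max = T_max·ω = 2.888×10^5 W.

289 kW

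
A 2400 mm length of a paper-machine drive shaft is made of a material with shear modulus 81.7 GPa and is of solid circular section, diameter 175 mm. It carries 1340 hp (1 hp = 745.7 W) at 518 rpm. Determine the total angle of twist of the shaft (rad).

0.00588 rad

ω = 2π·518/60 = 54.24 rad/s, so T = P/ω = 1340×745.7 / 54.24 = 18420 N·m.
J = πd⁴/32 = π(0.175)⁴/32 = 9.208×10^-5 m⁴.
θ = T·L/(G·J) = 18420 × 2.40 / (81.7×10⁹ × 9.208×10^-5) = 5.877×10^-3 rad.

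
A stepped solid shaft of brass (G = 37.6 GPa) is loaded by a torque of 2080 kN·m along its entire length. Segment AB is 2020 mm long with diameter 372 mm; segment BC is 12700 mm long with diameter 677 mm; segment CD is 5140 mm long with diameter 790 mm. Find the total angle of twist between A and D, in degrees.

J_AB = π(0.372)⁴/32 = 1.88×10^-3 m⁴; J_BC = π(0.677)⁴/32 = 0.0206 m⁴; J_CD = π(0.790)⁴/32 = 0.0382 m⁴.
θ = (T/G)·Σ L_i/J_i = (2.080e6/37.6×10⁹)·(2.02/1.88×10^-3 + 12.7/0.0206 + 5.14/0.0382) = 0.1009 rad.

5.78°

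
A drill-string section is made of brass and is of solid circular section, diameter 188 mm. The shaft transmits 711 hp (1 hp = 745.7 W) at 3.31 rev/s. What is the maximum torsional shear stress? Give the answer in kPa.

19500 kPa

ω = 2π·3.31 = 20.80 rad/s, so T = P/ω = 711×745.7 / 20.80 = 25490 N·m.
J = πd⁴/32 = π(0.188)⁴/32 = 1.226×10^-4 m⁴.
τ_max = T·r/J = 25490 × 0.0940 / 1.226×10^-4 = 1.954×10^7 Pa.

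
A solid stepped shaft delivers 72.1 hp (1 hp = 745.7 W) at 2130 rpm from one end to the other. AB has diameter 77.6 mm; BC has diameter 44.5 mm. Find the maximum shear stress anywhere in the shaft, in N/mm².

13.9 N/mm²

ω = 2π·2130/60 = 223.1 rad/s, so T = P/ω = 72.1×745.7 / 223.1 = 241.0 N·m.
Under the same torque, τ_max = 16T/(πd³) is largest where d is smallest — segment BC (d = 44.5 mm).
τ_max = 16·241.0/(π·(0.0445)³) = 1.393×10^7 Pa.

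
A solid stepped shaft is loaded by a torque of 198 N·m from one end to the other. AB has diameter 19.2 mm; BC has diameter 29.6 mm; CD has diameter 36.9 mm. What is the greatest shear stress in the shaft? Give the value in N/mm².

Under the same torque, τ_max = 16T/(πd³) is largest where d is smallest — segment AB (d = 19.2 mm).
τ_max = 16·198.0/(π·(0.0192)³) = 1.425×10^8 Pa.

142 N/mm²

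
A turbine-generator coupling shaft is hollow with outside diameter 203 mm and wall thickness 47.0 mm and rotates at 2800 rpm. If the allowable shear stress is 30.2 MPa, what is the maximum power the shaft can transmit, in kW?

J = π(d_o⁴ − d_i⁴)/32 = π(0.203⁴ − 0.109⁴)/32 = 1.529×10^-4 m⁴.
T_max = τ_allow·J/r = 3.02×10^7 × 1.529×10^-4 / 0.102 = 45480 N·m.
ω = 2π·2800/60 = 293.2 rad/s, so P_max = T_max·ω = 1.334×10^7 W.

13300 kW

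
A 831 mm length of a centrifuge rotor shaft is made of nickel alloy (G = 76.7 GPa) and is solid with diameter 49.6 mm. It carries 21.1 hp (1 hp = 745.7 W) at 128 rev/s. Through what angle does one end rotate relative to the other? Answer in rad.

3.57e-4 rad

ω = 2π·128 = 804.2 rad/s, so T = P/ω = 21.1×745.7 / 804.2 = 19.56 N·m.
J = πd⁴/32 = π(0.0496)⁴/32 = 5.942×10^-7 m⁴.
θ = T·L/(G·J) = 19.56 × 0.831 / (76.7×10⁹ × 5.942×10^-7) = 3.567×10^-4 rad.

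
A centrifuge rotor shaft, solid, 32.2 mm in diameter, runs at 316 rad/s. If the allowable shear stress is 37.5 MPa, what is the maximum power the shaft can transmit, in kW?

J = πd⁴/32 = π(0.0322)⁴/32 = 1.055×10^-7 m⁴.
T_max = τ_allow·J/r = 3.75×10^7 × 1.055×10^-7 / 0.0161 = 245.8 N·m.
ω = 316 rad/s, so P_max = T_max·ω = 7.768×10^4 W.

77.7 kW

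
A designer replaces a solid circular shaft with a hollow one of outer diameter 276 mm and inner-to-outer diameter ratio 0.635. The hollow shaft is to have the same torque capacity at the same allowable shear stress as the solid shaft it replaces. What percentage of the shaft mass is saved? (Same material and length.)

Equal τ_max and T ⇒ the solid shaft needs d_s³ = d_o³(1−k⁴), so d_s = 276·(1−0.635⁴)^(1/3) = 260.1 mm.
Area ratio A_h/A_s = d_o²(1−k²)/d_s² = (1−k²)/(1−k⁴)^(2/3) = 0.6717.
Mass saving = 1 − 0.6717 = 32.8 %.

32.8 %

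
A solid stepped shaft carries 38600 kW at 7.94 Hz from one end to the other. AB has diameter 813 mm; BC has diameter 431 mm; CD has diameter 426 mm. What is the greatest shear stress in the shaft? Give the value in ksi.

7.39 ksi

ω = 2π·7.94 = 49.89 rad/s, so T = P/ω = 38600×10³ / 49.89 = 773700 N·m.
Under the same torque, τ_max = 16T/(πd³) is largest where d is smallest — segment CD (d = 426 mm).
τ_max = 16·773700/(π·(0.426)³) = 5.097×10^7 Pa.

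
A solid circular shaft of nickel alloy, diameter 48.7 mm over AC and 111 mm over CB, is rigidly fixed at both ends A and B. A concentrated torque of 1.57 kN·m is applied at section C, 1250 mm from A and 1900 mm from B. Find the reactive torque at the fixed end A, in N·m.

83.7 N·m

Compatibility: T_A·a/J_AC = T_B·b/J_CB with T_A + T_B = T₀.
J_AC = 5.52×10^-7 m⁴, J_CB = 1.49×10^-5 m⁴, so T_A = T₀·(J_AC/a)/((J_AC/a)+(J_CB/b)) = 83.71 N·m, T_B = 1486 N·m.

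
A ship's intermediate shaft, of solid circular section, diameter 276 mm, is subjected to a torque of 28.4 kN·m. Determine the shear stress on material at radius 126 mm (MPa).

J = πd⁴/32 = π(0.276)⁴/32 = 5.697×10^-4 m⁴.
Shear stress varies linearly with radius: τ = T·r/J = 28400 × 0.126 / 5.697×10^-4 = 6.281×10^6 Pa.

6.28 MPa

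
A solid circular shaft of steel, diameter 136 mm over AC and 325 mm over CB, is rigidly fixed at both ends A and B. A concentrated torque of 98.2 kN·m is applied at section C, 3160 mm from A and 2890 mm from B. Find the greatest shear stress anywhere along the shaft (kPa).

Compatibility: T_A·a/J_AC = T_B·b/J_CB with T_A + T_B = T₀.
J_AC = 3.36×10^-5 m⁴, J_CB = 1.10×10^-3 m⁴, so T_A = T₀·(J_AC/a)/((J_AC/a)+(J_CB/b)) = 2679 N·m, T_B = 95520 N·m.
τ in each portion: τ_AC = 5.42×10^6 Pa, τ_CB = 1.42×10^7 Pa; maximum is in CB.
τ_max = T_CB·r/J = 95520·0.163/1.10×10^-3 = 1.417×10^7 Pa.

14200 kPa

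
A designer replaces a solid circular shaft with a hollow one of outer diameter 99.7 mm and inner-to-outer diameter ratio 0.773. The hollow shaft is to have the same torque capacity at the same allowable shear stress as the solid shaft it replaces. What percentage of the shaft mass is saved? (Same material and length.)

Equal τ_max and T ⇒ the solid shaft needs d_s³ = d_o³(1−k⁴), so d_s = 99.7·(1−0.773⁴)^(1/3) = 86.05 mm.
Area ratio A_h/A_s = d_o²(1−k²)/d_s² = (1−k²)/(1−k⁴)^(2/3) = 0.5403.
Mass saving = 1 − 0.5403 = 46.0 %.

46.0 %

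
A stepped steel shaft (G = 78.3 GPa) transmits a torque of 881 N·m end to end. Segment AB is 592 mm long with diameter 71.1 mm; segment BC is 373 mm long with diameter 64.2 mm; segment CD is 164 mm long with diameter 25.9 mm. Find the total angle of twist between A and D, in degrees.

2.69°

J_AB = π(0.0711)⁴/32 = 2.51×10^-6 m⁴; J_BC = π(0.0642)⁴/32 = 1.67×10^-6 m⁴; J_CD = π(0.0259)⁴/32 = 4.42×10^-8 m⁴.
θ = (T/G)·Σ L_i/J_i = (881.0/78.3×10⁹)·(0.592/2.51×10^-6 + 0.373/1.67×10^-6 + 0.164/4.42×10^-8) = 0.04694 rad.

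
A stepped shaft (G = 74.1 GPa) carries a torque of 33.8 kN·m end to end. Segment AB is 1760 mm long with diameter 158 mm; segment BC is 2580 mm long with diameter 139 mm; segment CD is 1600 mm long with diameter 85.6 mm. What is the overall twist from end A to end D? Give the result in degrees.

10.5°

J_AB = π(0.158)⁴/32 = 6.12×10^-5 m⁴; J_BC = π(0.139)⁴/32 = 3.66×10^-5 m⁴; J_CD = π(0.0856)⁴/32 = 5.27×10^-6 m⁴.
θ = (T/G)·Σ L_i/J_i = (33800/74.1×10⁹)·(1.76/6.12×10^-5 + 2.58/3.66×10^-5 + 1.60/5.27×10^-6) = 0.1837 rad.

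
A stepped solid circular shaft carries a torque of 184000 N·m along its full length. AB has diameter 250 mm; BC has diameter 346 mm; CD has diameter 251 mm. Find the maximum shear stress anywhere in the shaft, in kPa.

60000 kPa

Under the same torque, τ_max = 16T/(πd³) is largest where d is smallest — segment AB (d = 250 mm).
τ_max = 16·184000/(π·(0.250)³) = 5.997×10^7 Pa.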